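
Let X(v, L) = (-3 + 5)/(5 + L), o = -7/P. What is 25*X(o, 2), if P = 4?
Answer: 50/7 ≈ 7.1429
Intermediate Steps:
o = -7/4 ≈ -1.7500
X(v, L) = 2/(5 + L)
25*X(o, 2) = 25*(2/(5 + 2)) = 25*(2/7) = 50/7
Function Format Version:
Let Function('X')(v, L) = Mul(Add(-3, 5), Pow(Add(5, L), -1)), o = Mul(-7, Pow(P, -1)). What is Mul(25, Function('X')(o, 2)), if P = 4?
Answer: Rational(50, 7) ≈ 7.1429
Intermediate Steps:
o = Rational(-7, 4) (o = Mul(-7, Pow(4, -1)) = Mul(-7, Rational(1, 4)) = Rational(-7, 4) ≈ -1.7500)
Function('X')(v, L) = Mul(2, Pow(Add(5, L), -1))
Mul(25, Function('X')(o, 2)) = Mul(25, Mul(2, Pow(Add(5, 2), -1))) = Mul(25, Mul(2, Pow(7, -1))) = Mul(25, Mul(2, Rational(1, 7))) = Mul(25, Rational(2, 7)) = Rational(50, 7)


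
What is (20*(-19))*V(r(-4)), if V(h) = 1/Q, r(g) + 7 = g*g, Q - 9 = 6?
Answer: -76/3 ≈ -25.333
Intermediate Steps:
Q = 15 (Q = 9 + 6 = 15)
r(g) = -7 + g² (r(g) = -7 + g*g = -7 + g²)
V(h) = 1/15
(20*(-19))*V(r(-4)) = (20*(-19))*(1/15) = -380*1/15 = -76/3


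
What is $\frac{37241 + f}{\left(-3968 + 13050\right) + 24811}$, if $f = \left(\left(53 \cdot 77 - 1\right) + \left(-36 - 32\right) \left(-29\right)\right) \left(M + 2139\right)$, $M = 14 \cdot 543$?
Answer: $\frac{58989773}{33893} \approx 1740.5$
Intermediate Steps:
$M = 7602$
$f = 58952532$ ($f = \left(\left(53 \cdot 77 - 1\right) + \left(-36 - 32\right) \left(-29\right)\right) \left(7602 + 2139\right) = \left(\left(4081 - 1\right) - -1972\right) 9741 = \left(4080 + 1972\right) 9741 = 6052 \cdot 9741 = 58952532$)
$\frac{37241 + f}{\left(-3968 + 13050\right) + 24811} = \frac{37241 + 58952532}{\left(-3968 + 13050\right) + 24811} = \frac{58989773}{9082 + 24811} = \frac{58989773}{33893}$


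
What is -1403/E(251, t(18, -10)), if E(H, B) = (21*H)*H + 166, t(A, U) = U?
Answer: -1403/1323187 ≈ -0.0010603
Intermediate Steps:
E(H, B) = 166 + 21*H² (E(H, B) = 21*H² + 166 = 166 + 21*H²)
-1403/E(251, t(18, -10)) = -1403/(166 + 21*251²) = -1403/(166 + 21*63001) = -1403/(166 + 1323021) = -1403/1323187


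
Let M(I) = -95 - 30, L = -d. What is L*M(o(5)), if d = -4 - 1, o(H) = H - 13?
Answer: -625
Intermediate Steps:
o(H) = -13 + H
d = -5
L = 5 (L = -1*(-5) = 5)
M(I) = -125
L*M(o(5)) = 5*(-125) = -625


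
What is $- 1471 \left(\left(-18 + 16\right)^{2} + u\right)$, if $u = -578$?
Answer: $844354$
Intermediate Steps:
$- 1471 \left(\left(-18 + 16\right)^{2} + u\right) = - 1471 \left(\left(-18 + 16\right)^{2} - 578\right) = - 1471 \left(\left(-2\right)^{2} - 578\right) = - 1471 \left(4 - 578\right) = \left(-1471\right) \left(-574\right) = 844354$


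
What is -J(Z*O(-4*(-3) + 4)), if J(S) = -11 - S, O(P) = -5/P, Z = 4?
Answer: 39/4 ≈ 9.7500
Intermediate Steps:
-J(Z*O(-4*(-3) + 4)) = -(-11 - 4*(-5/(-4*(-3) + 4))) = -(-11 - 4*(-5/(12 + 4))) = -(-11 - 4*(-5/16)) = -(-11 - 4*(-5*1/16)) = -(-11 - 4*(-5)/16) = -(-11 - 1*(-5/4)) = -(-11 + 5/4) = -1*(-39/4) = 39/4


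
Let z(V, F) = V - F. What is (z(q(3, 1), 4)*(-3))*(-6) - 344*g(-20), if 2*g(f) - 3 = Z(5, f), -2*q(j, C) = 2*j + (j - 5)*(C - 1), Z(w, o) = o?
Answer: 2798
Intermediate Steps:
q(j, C) = -j - (-1 + C)*(-5 + j)/2 (q(j, C) = -(2*j + (j - 5)*(C - 1))/2 = -(2*j + (-5 + j)*(-1 + C))/2 = -(2*j + (-1 + C)*(-5 + j))/2 = -j - (-1 + C)*(-5 + j)/2)
g(f) = 3/2 + f/2
(z(q(3, 1), 4)*(-3))*(-6) - 344*g(-20) = (((-5/2 - 1/2*3 + (5/2)*1 - 1/2*1*3) - 1*4)*(-3))*(-6) - 344*(3/2 + (1/2)*(-20)) = (((-5/2 - 3/2 + 5/2 - 3/2) - 4)*(-3))*(-6) - 344*(3/2 - 10) = ((-3 - 4)*(-3))*(-6) - 344*(-17/2) = -7*(-3)*(-6) + 2924 = 21*(-6) + 2924 = -126 + 2924 = 2798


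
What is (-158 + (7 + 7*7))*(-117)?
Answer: 11934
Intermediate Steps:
(-158 + (7 + 7*7))*(-117) = (-158 + (7 + 49))*(-117) = (-158 + 56)*(-117) = -102*(-117) = 11934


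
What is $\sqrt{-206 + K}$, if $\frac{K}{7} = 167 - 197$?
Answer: $4 i \sqrt{26} \approx 20.396 i$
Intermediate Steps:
$K = -210$ ($K = 7 \left(167 - 197\right) = 7 \left(-30\right) = -210$)
$\sqrt{-206 + K} = \sqrt{-206 - 210} = \sqrt{-416} = 4 i \sqrt{26}$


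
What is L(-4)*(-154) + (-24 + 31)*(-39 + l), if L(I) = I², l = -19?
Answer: -2870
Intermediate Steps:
L(-4)*(-154) + (-24 + 31)*(-39 + l) = (-4)²*(-154) + (-24 + 31)*(-39 - 19) = 16*(-154) + 7*(-58) = -2464 - 406 = -2870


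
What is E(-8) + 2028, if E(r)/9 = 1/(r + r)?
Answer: 32439/16 ≈ 2027.4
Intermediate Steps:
E(r) = 9/(2*r) (E(r) = 9/(r + r) = 9/((2*r)) = 9*(1/(2*r)) = 9/(2*r))
E(-8) + 2028 = (9/2)/(-8) + 2028 = (9/2)*(-⅛) + 2028 = -9/16 + 2028 = 32439/16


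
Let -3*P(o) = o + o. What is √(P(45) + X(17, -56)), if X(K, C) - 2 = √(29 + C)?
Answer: √(-28 + 3*I*√3) ≈ 0.48891 + 5.314*I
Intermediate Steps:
P(o) = -2*o/3 (P(o) = -(o + o)/3 = -2*o/3)
X(K, C) = 2 + √(29 + C)
√(P(45) + X(17, -56)) = √(-⅔*45 + (2 + √(29 - 56))) = √(-30 + (2 + √(-27))) = √(-30 + (2 + 3*I*√3)) = √(-28 + 3*I*√3)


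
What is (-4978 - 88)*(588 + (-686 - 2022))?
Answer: 10739920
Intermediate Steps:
(-4978 - 88)*(588 + (-686 - 2022)) = -5066*(588 - 2708) = -5066*(-2120) = 10739920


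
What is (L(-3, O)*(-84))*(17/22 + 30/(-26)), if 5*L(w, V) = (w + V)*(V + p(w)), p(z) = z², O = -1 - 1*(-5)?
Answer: 4578/55 ≈ 83.236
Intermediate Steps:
O = 4 (O = -1 + 5 = 4)
L(w, V) = (V + w)*(V + w²)/5 (L(w, V) = ((w + V)*(V + w²))/5 = ((V + w)*(V + w²))/5 = (V + w)*(V + w²)/5)
(L(-3, O)*(-84))*(17/22 + 30/(-26)) = (((⅕)*4² + (⅕)*(-3)³ + (⅕)*4*(-3) + (⅕)*4*(-3)²)*(-84))*(17/22 + 30/(-26)) = (((⅕)*16 + (⅕)*(-27) - 12/5 + (⅕)*4*9)*(-84))*(17*(1/22) + 30*(-1/26)) = ((16/5 - 27/5 - 12/5 + 36/5)*(-84))*(17/22 - 15/13) = ((13/5)*(-84))*(-109/286) = -1092/5*(-109/286) = 4578/55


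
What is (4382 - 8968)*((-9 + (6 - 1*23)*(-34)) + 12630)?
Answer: -60530614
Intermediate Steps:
(4382 - 8968)*((-9 + (6 - 1*23)*(-34)) + 12630) = -4586*((-9 + (6 - 23)*(-34)) + 12630) = -4586*((-9 - 17*(-34)) + 12630) = -4586*((-9 + 578) + 12630) = -4586*(569 + 12630) = -4586*13199 = -60530614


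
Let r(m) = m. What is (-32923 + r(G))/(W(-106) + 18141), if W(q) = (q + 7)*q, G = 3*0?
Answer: -32923/28635 ≈ -1.1497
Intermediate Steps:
G = 0
W(q) = q*(7 + q) (W(q) = (7 + q)*q = q*(7 + q))
(-32923 + r(G))/(W(-106) + 18141) = (-32923 + 0)/(-106*(7 - 106) + 18141) = -32923/(-106*(-99) + 18141) = -32923/(10494 + 18141) = -32923/28635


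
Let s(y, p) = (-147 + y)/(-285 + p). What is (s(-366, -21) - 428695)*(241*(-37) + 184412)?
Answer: -2557940183635/34 ≈ -7.5233e+10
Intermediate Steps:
s(y, p) = (-147 + y)/(-285 + p)
(s(-366, -21) - 428695)*(241*(-37) + 184412) = ((-147 - 366)/(-285 - 21) - 428695)*(241*(-37) + 184412) = (-513/(-306) - 428695)*(-8917 + 184412) = (-1/306*(-513) - 428695)*175495 = (57/34 - 428695)*175495 = -14575573/34*175495 = -2557940183635/34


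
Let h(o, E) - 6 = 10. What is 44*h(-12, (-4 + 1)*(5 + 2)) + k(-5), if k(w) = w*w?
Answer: 729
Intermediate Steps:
k(w) = w²
h(o, E) = 16 (h(o, E) = 6 + 10 = 16)
44*h(-12, (-4 + 1)*(5 + 2)) + k(-5) = 44*16 + (-5)² = 704 + 25 = 729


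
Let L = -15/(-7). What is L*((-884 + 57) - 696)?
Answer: -22845/7 ≈ -3263.6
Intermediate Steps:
L = 15/7 (L = -15*(-1/7) = 15/7 ≈ 2.1429)
L*((-884 + 57) - 696) = 15*((-884 + 57) - 696)/7 = 15*(-827 - 696)/7 = (15/7)*(-1523) = -22845/7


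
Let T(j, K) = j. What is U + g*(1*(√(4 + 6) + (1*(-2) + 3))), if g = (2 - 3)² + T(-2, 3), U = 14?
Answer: 13 - √10 ≈ 9.8377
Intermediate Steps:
g = -1 (g = (2 - 3)² - 2 = (-1)² - 2 = 1 - 2 = -1)
U + g*(1*(√(4 + 6) + (1*(-2) + 3))) = 14 - (√(4 + 6) + (1*(-2) + 3)) = 14 - (√10 + (-2 + 3)) = 14 - (√10 + 1) = 14 - (1 + √10) = 14 + (-1 - √10) = 13 - √10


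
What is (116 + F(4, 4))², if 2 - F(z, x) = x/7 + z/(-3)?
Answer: 6220036/441 ≈ 14104.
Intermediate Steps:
F(z, x) = 2 - x/7 + z/3 (F(z, x) = 2 - (x/7 + z/(-3)) = 2 - (x*(⅐) + z*(-⅓)) = 2 - (x/7 - z/3) = 2 - (-z/3 + x/7) = 2 + (-x/7 + z/3) = 2 - x/7 + z/3)
(116 + F(4, 4))² = (116 + (2 - ⅐*4 + (⅓)*4))² = (116 + (2 - 4/7 + 4/3))² = (116 + 58/21)² = (2494/21)² = 6220036/441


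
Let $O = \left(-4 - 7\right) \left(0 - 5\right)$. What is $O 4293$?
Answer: $236115$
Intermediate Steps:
$O = 55$ ($O = \left(-11\right) \left(-5\right) = 55$)
$O 4293 = 55 \cdot 4293 = 236115$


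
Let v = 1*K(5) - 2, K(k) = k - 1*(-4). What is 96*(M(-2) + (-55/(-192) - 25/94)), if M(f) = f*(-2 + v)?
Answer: -90055/94 ≈ -958.03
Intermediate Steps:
K(k) = 4 + k (K(k) = k + 4 = 4 + k)
v = 7 (v = 1*(4 + 5) - 2 = 1*9 - 2 = 9 - 2 = 7)
M(f) = 5*f (M(f) = f*(-2 + 7) = f*5 = 5*f)
96*(M(-2) + (-55/(-192) - 25/94)) = 96*(5*(-2) + (-55/(-192) - 25/94)) = 96*(-10 + (-55*(-1/192) - 25*1/94)) = 96*(-10 + (55/192 - 25/94)) = 96*(-10 + 185/9024) = 96*(-90055/9024) = -90055/94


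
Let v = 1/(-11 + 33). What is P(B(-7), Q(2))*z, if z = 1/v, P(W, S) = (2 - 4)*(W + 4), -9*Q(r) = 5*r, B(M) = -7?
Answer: 132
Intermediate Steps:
Q(r) = -5*r/9
P(W, S) = -8 - 2*W (P(W, S) = -2*(4 + W) = -8 - 2*W)
v = 1/22 ≈ 0.045455
z = 22 (z = 1/(1/22) = 22)
P(B(-7), Q(2))*z = (-8 - 2*(-7))*22 = (-8 + 14)*22 = 6*22 = 132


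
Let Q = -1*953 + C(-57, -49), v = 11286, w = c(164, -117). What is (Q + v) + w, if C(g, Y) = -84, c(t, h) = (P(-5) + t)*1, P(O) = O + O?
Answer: 10403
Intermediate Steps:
P(O) = 2*O
c(t, h) = -10 + t (c(t, h) = (2*(-5) + t)*1 = (-10 + t)*1 = -10 + t)
w = 154 (w = -10 + 164 = 154)
Q = -1037 (Q = -1*953 - 84 = -953 - 84 = -1037)
(Q + v) + w = (-1037 + 11286) + 154 = 10249 + 154 = 10403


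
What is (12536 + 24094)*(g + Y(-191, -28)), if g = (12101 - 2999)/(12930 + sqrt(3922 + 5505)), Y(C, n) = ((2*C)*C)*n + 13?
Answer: -12510115736711276970/167175473 - 333406260*sqrt(9427)/167175473 ≈ -7.4832e+10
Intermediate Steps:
Y(C, n) = 13 + 2*n*C**2 (Y(C, n) = (2*C**2)*n + 13 = 2*n*C**2 + 13 = 13 + 2*n*C**2)
g = 9102/(12930 + sqrt(9427)) ≈ 0.69870
(12536 + 24094)*(g + Y(-191, -28)) = (12536 + 24094)*((117688860/167175473 - 9102*sqrt(9427)/167175473) + (13 + 2*(-28)*(-191)**2)) = 36630*((117688860/167175473 - 9102*sqrt(9427)/167175473) + (13 + 2*(-28)*36481)) = 36630*((117688860/167175473 - 9102*sqrt(9427)/167175473) + (13 - 2042936)) = 36630*((117688860/167175473 - 9102*sqrt(9427)/167175473) - 2042923) = 36630*(-341526501138719/167175473 - 9102*sqrt(9427)/167175473) = -12510115736711276970/167175473 - 333406260*sqrt(9427)/167175473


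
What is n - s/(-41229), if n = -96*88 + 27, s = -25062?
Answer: -115738157/13743 ≈ -8421.6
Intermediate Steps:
n = -8421 (n = -8448 + 27 = -8421)
n - s/(-41229) = -8421 - (-25062)/(-41229) = -8421 - (-25062)*(-1)/41229 = -8421 - 1*8354/13743 = -8421 - 8354/13743 = -115738157/13743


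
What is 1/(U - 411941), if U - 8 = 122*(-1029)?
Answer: -1/537471 ≈ -1.8606e-6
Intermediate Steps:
U = -125530 (U = 8 + 122*(-1029) = 8 - 125538 = -125530)
1/(U - 411941) = 1/(-125530 - 411941) = 1/(-537471) = -1/537471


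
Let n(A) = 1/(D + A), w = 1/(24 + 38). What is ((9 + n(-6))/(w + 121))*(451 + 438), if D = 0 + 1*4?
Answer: 468503/7503 ≈ 62.442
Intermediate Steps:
w = 1/62 ≈ 0.016129
D = 4 (D = 0 + 4 = 4)
n(A) = 1/(4 + A)
((9 + n(-6))/(w + 121))*(451 + 438) = ((9 + 1/(4 - 6))/(1/62 + 121))*(451 + 438) = ((9 + 1/(-2))/(7503/62))*889 = ((9 - 1/2)*(62/7503))*889 = ((17/2)*(62/7503))*889 = (527/7503)*889 = 468503/7503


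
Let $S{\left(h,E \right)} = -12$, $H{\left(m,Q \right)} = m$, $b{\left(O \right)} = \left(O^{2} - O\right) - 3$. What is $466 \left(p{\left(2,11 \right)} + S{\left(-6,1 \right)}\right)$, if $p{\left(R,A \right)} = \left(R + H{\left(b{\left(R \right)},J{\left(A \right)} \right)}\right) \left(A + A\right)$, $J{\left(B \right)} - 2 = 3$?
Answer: $4660$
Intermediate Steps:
$J{\left(B \right)} = 5$ ($J{\left(B \right)} = 2 + 3 = 5$)
$b{\left(O \right)} = -3 + O^{2} - O$
$p{\left(R,A \right)} = 2 A \left(-3 + R^{2}\right)$ ($p{\left(R,A \right)} = \left(R - \left(3 + R - R^{2}\right)\right) \left(A + A\right) = \left(-3 + R^{2}\right) 2 A = 2 A \left(-3 + R^{2}\right)$)
$466 \left(p{\left(2,11 \right)} + S{\left(-6,1 \right)}\right) = 466 \left(2 \cdot 11 \left(-3 + 2^{2}\right) - 12\right) = 466 \left(2 \cdot 11 \left(-3 + 4\right) - 12\right) = 466 \left(2 \cdot 11 \cdot 1 - 12\right) = 466 \left(22 - 12\right) = 466 \cdot 10 = 4660$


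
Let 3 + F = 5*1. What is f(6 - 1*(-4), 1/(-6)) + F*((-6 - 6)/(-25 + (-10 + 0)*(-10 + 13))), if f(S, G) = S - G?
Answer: 3499/330 ≈ 10.603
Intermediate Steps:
F = 2 (F = -3 + 5*1 = -3 + 5 = 2)
f(6 - 1*(-4), 1/(-6)) + F*((-6 - 6)/(-25 + (-10 + 0)*(-10 + 13))) = ((6 - 1*(-4)) - 1/(-6)) + 2*((-6 - 6)/(-25 + (-10 + 0)*(-10 + 13))) = ((6 + 4) - 1*(-⅙)) + 2*(-12/(-25 - 10*3)) = (10 + ⅙) + 2*(-12/(-25 - 30)) = 61/6 + 2*(-12/(-55)) = 61/6 + 2*(-12*(-1/55)) = 61/6 + 2*(12/55) = 61/6 + 24/55 = 3499/330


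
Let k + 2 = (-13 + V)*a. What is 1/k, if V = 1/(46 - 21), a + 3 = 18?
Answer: -5/982 ≈ -0.0050917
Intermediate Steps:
a = 15 (a = -3 + 18 = 15)
V = 1/25 ≈ 0.040000
k = -982/5 (k = -2 + (-13 + 1/25)*15 = -2 - 324/25*15 = -2 - 972/5 = -982/5 ≈ -196.40)
1/k = 1/(-982/5) = -5/982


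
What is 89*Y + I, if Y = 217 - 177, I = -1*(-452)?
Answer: 4012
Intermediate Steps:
I = 452
Y = 40
89*Y + I = 89*40 + 452 = 3560 + 452 = 4012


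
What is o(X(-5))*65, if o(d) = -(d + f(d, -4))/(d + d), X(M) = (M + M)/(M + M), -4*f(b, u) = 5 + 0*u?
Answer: 65/8 ≈ 8.1250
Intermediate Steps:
f(b, u) = -5/4 (f(b, u) = -(5 + 0*u)/4 = -(5 + 0)/4 = -¼*5 = -5/4)
X(M) = 1 (X(M) = (2*M)/((2*M)) = (2*M)*(1/(2*M)) = 1)
o(d) = -(-5/4 + d)/(2*d) (o(d) = -(d - 5/4)/(d + d) = -(-5/4 + d)/(2*d))
o(X(-5))*65 = ((⅛)*(5 - 4*1)/1)*65 = ((⅛)*1*(5 - 4))*65 = ((⅛)*1*1)*65 = (⅛)*65 = 65/8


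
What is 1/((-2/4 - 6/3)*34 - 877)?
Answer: -1/962 ≈ -0.0010395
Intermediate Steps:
1/((-2/4 - 6/3)*34 - 877) = 1/((-2*1/4 - 6*1/3)*34 - 877) = 1/((-1/2 - 2)*34 - 877) = 1/(-5/2*34 - 877) = 1/(-85 - 877) = 1/(-962) = -1/962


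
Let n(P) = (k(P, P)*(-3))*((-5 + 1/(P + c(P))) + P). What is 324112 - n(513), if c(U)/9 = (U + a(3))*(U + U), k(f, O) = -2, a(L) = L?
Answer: 509984157814/1588419 ≈ 3.2106e+5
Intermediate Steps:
c(U) = 18*U*(3 + U) (c(U) = 9*((U + 3)*(U + U)) = 9*((3 + U)*(2*U)) = 9*(2*U*(3 + U)) = 18*U*(3 + U))
n(P) = -30 + 6*P + 6/(P + 18*P*(3 + P)) (n(P) = (-2*(-3))*((-5 + 1/(P + 18*P*(3 + P))) + P) = 6*(-5 + P + 1/(P + 18*P*(3 + P))) = -30 + 6*P + 6/(P + 18*P*(3 + P)))
324112 - n(513) = 324112 - 6*(1 - 275*513 - 35*513**2 + 18*513**3)/(513*(55 + 18*513)) = 324112 - 6*(1 - 141075 - 35*263169 + 18*135005697)/(513*(55 + 9234)) = 324112 - 6*(1 - 141075 - 9210915 + 2430102546)/(513*9289) = 324112 - 6*2420750557/(513*9289) = 324112 - 1*4841501114/1588419 = 324112 - 4841501114/1588419 = 509984157814/1588419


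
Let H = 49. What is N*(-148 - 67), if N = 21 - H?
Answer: 6020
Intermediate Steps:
N = -28 (N = 21 - 1*49 = 21 - 49 = -28)
N*(-148 - 67) = -28*(-148 - 67) = -28*(-215) = 6020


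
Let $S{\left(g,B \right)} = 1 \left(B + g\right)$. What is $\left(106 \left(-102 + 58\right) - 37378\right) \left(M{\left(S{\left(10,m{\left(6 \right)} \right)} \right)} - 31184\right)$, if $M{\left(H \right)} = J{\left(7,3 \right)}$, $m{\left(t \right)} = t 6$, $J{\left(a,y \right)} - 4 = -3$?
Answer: $1310995686$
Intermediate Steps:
$J{\left(a,y \right)} = 1$ ($J{\left(a,y \right)} = 4 - 3 = 1$)
$m{\left(t \right)} = 6 t$
$S{\left(g,B \right)} = B + g$
$M{\left(H \right)} = 1$
$\left(106 \left(-102 + 58\right) - 37378\right) \left(M{\left(S{\left(10,m{\left(6 \right)} \right)} \right)} - 31184\right) = \left(106 \left(-102 + 58\right) - 37378\right) \left(1 - 31184\right) = \left(106 \left(-44\right) - 37378\right) \left(-31183\right) = \left(-4664 - 37378\right) \left(-31183\right) = \left(-42042\right) \left(-31183\right) = 1310995686$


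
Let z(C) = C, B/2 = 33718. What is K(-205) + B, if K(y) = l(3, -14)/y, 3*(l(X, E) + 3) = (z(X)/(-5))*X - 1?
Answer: 207365759/3075 ≈ 67436.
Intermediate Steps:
B = 67436 (B = 2*33718 = 67436)
l(X, E) = -10/3 - X²/15 (l(X, E) = -3 + ((X/(-5))*X - 1)/3 = -3 + ((X*(-⅕))*X - 1)/3 = -3 + ((-X/5)*X - 1)/3 = -3 + (-X²/5 - 1)/3 = -3 + (-1 - X²/5)/3 = -3 + (-⅓ - X²/15) = -10/3 - X²/15)
K(y) = -59/(15*y) (K(y) = (-10/3 - 1/15*3²)/y = (-10/3 - 1/15*9)/y = (-10/3 - ⅗)/y = -59/(15*y))
K(-205) + B = -59/15/(-205) + 67436 = -59/15*(-1/205) + 67436 = 59/3075 + 67436 = 207365759/3075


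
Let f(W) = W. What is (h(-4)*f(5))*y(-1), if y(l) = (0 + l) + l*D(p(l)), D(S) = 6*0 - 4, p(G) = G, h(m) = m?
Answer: -60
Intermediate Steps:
D(S) = -4 (D(S) = 0 - 4 = -4)
y(l) = -3*l (y(l) = (0 + l) + l*(-4) = l - 4*l = -3*l)
(h(-4)*f(5))*y(-1) = (-4*5)*(-3*(-1)) = -20*3 = -60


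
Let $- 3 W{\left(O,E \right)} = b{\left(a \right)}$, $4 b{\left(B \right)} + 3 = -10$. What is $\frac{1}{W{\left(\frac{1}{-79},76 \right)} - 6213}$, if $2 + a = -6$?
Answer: $- \frac{12}{74543} \approx -0.00016098$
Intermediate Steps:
$a = -8$ ($a = -2 - 6 = -8$)
$b{\left(B \right)} = - \frac{13}{4}$ ($b{\left(B \right)} = - \frac{3}{4} + \frac{1}{4} \left(-10\right) = - \frac{3}{4} - \frac{5}{2} = - \frac{13}{4}$)
$W{\left(O,E \right)} = \frac{13}{12}$ ($W{\left(O,E \right)} = \left(- \frac{1}{3}\right) \left(- \frac{13}{4}\right) = \frac{13}{12}$)
$\frac{1}{W{\left(\frac{1}{-79},76 \right)} - 6213} = \frac{1}{\frac{13}{12} - 6213} = \frac{1}{- \frac{74543}{12}} = - \frac{12}{74543}$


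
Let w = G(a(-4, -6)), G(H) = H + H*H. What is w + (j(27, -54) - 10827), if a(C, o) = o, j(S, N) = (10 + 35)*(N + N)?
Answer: -15657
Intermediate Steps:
j(S, N) = 90*N (j(S, N) = 45*(2*N) = 90*N)
G(H) = H + H²
w = 30 (w = -6*(1 - 6) = -6*(-5) = 30)
w + (j(27, -54) - 10827) = 30 + (90*(-54) - 10827) = 30 + (-4860 - 10827) = 30 - 15687 = -15657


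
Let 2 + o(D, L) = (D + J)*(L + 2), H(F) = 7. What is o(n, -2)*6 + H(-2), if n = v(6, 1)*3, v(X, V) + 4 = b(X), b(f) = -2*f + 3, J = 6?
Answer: -5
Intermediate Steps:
b(f) = 3 - 2*f
v(X, V) = -1 - 2*X (v(X, V) = -4 + (3 - 2*X) = -1 - 2*X)
n = -39 (n = (-1 - 2*6)*3 = (-1 - 12)*3 = -13*3 = -39)
o(D, L) = -2 + (2 + L)*(6 + D) (o(D, L) = -2 + (D + 6)*(L + 2) = -2 + (6 + D)*(2 + L) = -2 + (2 + L)*(6 + D))
o(n, -2)*6 + H(-2) = (10 + 2*(-39) + 6*(-2) - 39*(-2))*6 + 7 = (10 - 78 - 12 + 78)*6 + 7 = -2*6 + 7 = -12 + 7 = -5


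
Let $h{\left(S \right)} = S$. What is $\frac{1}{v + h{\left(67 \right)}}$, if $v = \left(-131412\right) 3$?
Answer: $- \frac{1}{394169} \approx -2.537 \cdot 10^{-6}$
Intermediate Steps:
$v = -394236$
$\frac{1}{v + h{\left(67 \right)}} = \frac{1}{-394236 + 67} = \frac{1}{-394169} = - \frac{1}{394169}$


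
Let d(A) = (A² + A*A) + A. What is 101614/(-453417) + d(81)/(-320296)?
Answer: -38533022395/145227651432 ≈ -0.26533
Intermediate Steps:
d(A) = A + 2*A² (d(A) = (A² + A²) + A = 2*A² + A = A + 2*A²)
101614/(-453417) + d(81)/(-320296) = 101614/(-453417) + (81*(1 + 2*81))/(-320296) = 101614*(-1/453417) + (81*(1 + 162))*(-1/320296) = -101614/453417 + (81*163)*(-1/320296) = -101614/453417 + 13203*(-1/320296) = -101614/453417 - 13203/320296 = -38533022395/145227651432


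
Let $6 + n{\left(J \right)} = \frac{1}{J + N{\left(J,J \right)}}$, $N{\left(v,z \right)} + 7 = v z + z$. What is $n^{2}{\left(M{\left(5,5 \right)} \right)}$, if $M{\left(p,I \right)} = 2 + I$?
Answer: $\frac{112225}{3136} \approx 35.786$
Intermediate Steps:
$N{\left(v,z \right)} = -7 + z + v z$ ($N{\left(v,z \right)} = -7 + \left(v z + z\right) = -7 + \left(z + v z\right) = -7 + z + v z$)
$n{\left(J \right)} = -6 + \frac{1}{-7 + J^{2} + 2 J}$ ($n{\left(J \right)} = -6 + \frac{1}{J + \left(-7 + J + J J\right)} = -6 + \frac{1}{J + \left(-7 + J + J^{2}\right)} = -6 + \frac{1}{-7 + J^{2} + 2 J}$)
$n^{2}{\left(M{\left(5,5 \right)} \right)} = \left(\frac{43 - 12 \left(2 + 5\right) - 6 \left(2 + 5\right)^{2}}{-7 + \left(2 + 5\right)^{2} + 2 \left(2 + 5\right)}\right)^{2} = \left(\frac{43 - 84 - 6 \cdot 7^{2}}{-7 + 7^{2} + 2 \cdot 7}\right)^{2} = \left(\frac{43 - 84 - 294}{-7 + 49 + 14}\right)^{2} = \left(\frac{43 - 84 - 294}{56}\right)^{2} = \left(\frac{1}{56} \left(-335\right)\right)^{2} = \left(- \frac{335}{56}\right)^{2} = \frac{112225}{3136}$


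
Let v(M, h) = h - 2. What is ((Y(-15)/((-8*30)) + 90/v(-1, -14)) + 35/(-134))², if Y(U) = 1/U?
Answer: 2015499820489/58177440000 ≈ 34.644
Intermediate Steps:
v(M, h) = -2 + h
((Y(-15)/((-8*30)) + 90/v(-1, -14)) + 35/(-134))² = ((1/((-15)*((-8*30))) + 90/(-2 - 14)) + 35/(-134))² = ((-1/15/(-240) + 90/(-16)) + 35*(-1/134))² = ((-1/15*(-1/240) + 90*(-1/16)) - 35/134)² = ((1/3600 - 45/8) - 35/134)² = (-20249/3600 - 35/134)² = (-1419683/241200)² = 2015499820489/58177440000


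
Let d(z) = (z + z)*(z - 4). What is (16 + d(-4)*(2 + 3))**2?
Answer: 112896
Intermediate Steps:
d(z) = 2*z*(-4 + z) (d(z) = (2*z)*(-4 + z) = 2*z*(-4 + z))
(16 + d(-4)*(2 + 3))**2 = (16 + (2*(-4)*(-4 - 4))*(2 + 3))**2 = (16 + (2*(-4)*(-8))*5)**2 = (16 + 64*5)**2 = (16 + 320)**2 = 336**2 = 112896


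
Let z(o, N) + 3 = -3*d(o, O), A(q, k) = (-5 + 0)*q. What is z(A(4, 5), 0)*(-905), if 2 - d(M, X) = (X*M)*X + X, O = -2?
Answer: 230775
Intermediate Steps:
d(M, X) = 2 - X - M*X² (d(M, X) = 2 - ((X*M)*X + X) = 2 - ((M*X)*X + X) = 2 - (M*X² + X) = 2 - (X + M*X²) = 2 + (-X - M*X²) = 2 - X - M*X²)
A(q, k) = -5*q
z(o, N) = -15 + 12*o (z(o, N) = -3 - 3*(2 - 1*(-2) - 1*o*(-2)²) = -3 - 3*(2 + 2 - 1*o*4) = -3 - 3*(2 + 2 - 4*o) = -3 - 3*(4 - 4*o) = -3 + (-12 + 12*o) = -15 + 12*o)
z(A(4, 5), 0)*(-905) = (-15 + 12*(-5*4))*(-905) = (-15 + 12*(-20))*(-905) = (-15 - 240)*(-905) = -255*(-905) = 230775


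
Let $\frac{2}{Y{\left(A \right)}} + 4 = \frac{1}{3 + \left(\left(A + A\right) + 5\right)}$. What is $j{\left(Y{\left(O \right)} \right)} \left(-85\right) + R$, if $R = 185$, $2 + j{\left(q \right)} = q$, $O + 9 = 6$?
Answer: $\frac{2825}{7} \approx 403.57$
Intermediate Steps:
$O = -3$ ($O = -9 + 6 = -3$)
$Y{\left(A \right)} = \frac{2}{-4 + \frac{1}{8 + 2 A}}$ ($Y{\left(A \right)} = \frac{2}{-4 + \frac{1}{3 + \left(\left(A + A\right) + 5\right)}} = \frac{2}{-4 + \frac{1}{3 + \left(2 A + 5\right)}} = \frac{2}{-4 + \frac{1}{3 + \left(5 + 2 A\right)}} = \frac{2}{-4 + \frac{1}{8 + 2 A}}$)
$j{\left(q \right)} = -2 + q$
$j{\left(Y{\left(O \right)} \right)} \left(-85\right) + R = \left(-2 + \frac{4 \left(-4 - -3\right)}{31 + 8 \left(-3\right)}\right) \left(-85\right) + 185 = \left(-2 + \frac{4 \left(-4 + 3\right)}{31 - 24}\right) \left(-85\right) + 185 = \left(-2 + 4 \cdot \frac{1}{7} \left(-1\right)\right) \left(-85\right) + 185 = \left(-2 - \frac{4}{7}\right) \left(-85\right) + 185 = \left(- \frac{18}{7}\right) \left(-85\right) + 185 = \frac{1530}{7} + 185 = \frac{2825}{7}$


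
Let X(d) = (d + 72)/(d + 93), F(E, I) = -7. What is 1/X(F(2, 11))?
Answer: 86/65 ≈ 1.3231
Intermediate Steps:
X(d) = (72 + d)/(93 + d)
1/X(F(2, 11)) = 1/((72 - 7)/(93 - 7)) = 1/(65/86) = 86/65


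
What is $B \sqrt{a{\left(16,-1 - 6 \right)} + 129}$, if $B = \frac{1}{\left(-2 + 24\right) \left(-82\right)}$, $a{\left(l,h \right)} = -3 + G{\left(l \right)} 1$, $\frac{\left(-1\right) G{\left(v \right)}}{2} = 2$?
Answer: $- \frac{\sqrt{122}}{1804} \approx -0.0061227$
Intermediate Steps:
$G{\left(v \right)} = -4$ ($G{\left(v \right)} = \left(-2\right) 2 = -4$)
$a{\left(l,h \right)} = -7$ ($a{\left(l,h \right)} = -3 - 4 = -7$)
$B = - \frac{1}{1804}$ ($B = \frac{1}{22} \left(- \frac{1}{82}\right) = - \frac{1}{1804} \approx -0.00055432$)
$B \sqrt{a{\left(16,-1 - 6 \right)} + 129} = - \frac{\sqrt{-7 + 129}}{1804} = - \frac{\sqrt{122}}{1804}$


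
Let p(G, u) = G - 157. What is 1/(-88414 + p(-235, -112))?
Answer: -1/88806 ≈ -1.1261e-5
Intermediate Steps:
p(G, u) = -157 + G
1/(-88414 + p(-235, -112)) = 1/(-88414 + (-157 - 235)) = 1/(-88414 - 392) = 1/(-88806) = -1/88806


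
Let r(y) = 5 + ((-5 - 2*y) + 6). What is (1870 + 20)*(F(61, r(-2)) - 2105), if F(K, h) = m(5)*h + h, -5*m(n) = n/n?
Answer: -3963330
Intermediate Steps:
r(y) = 6 - 2*y (r(y) = 5 + (1 - 2*y) = 6 - 2*y)
m(n) = -⅕ (m(n) = -n/(5*n) = -⅕*1 = -⅕)
F(K, h) = 4*h/5 (F(K, h) = -h/5 + h = 4*h/5)
(1870 + 20)*(F(61, r(-2)) - 2105) = (1870 + 20)*(4*(6 - 2*(-2))/5 - 2105) = 1890*(4*(6 + 4)/5 - 2105) = 1890*((⅘)*10 - 2105) = 1890*(8 - 2105) = 1890*(-2097) = -3963330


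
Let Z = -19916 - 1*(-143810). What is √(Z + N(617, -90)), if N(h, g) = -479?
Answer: √123415 ≈ 351.30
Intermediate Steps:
Z = 123894 (Z = -19916 + 143810 = 123894)
√(Z + N(617, -90)) = √(123894 - 479) = √123415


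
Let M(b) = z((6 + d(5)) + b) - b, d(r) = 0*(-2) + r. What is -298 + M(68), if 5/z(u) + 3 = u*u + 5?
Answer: -2284933/6243 ≈ -366.00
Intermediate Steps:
d(r) = r (d(r) = 0 + r = r)
z(u) = 5/(2 + u²) (z(u) = 5/(-3 + (u*u + 5)) = 5/(-3 + (u² + 5)) = 5/(-3 + (5 + u²)) = 5/(2 + u²))
M(b) = -b + 5/(2 + (11 + b)²) (M(b) = 5/(2 + ((6 + 5) + b)²) - b = 5/(2 + (11 + b)²) - b = -b + 5/(2 + (11 + b)²))
-298 + M(68) = -298 + (5 - 1*68*(2 + (11 + 68)²))/(2 + (11 + 68)²) = -298 + (5 - 1*68*(2 + 79²))/(2 + 79²) = -298 + (5 - 1*68*(2 + 6241))/(2 + 6241) = -298 + (5 - 1*68*6243)/6243 = -298 + (5 - 424524)/6243 = -298 + (1/6243)*(-424519) = -298 - 424519/6243 = -2284933/6243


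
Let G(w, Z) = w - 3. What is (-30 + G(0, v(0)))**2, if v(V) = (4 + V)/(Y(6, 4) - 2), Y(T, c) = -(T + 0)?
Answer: 1089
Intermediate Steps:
Y(T, c) = -T
v(V) = -1/2 - V/8 (v(V) = (4 + V)/(-1*6 - 2) = (4 + V)/(-6 - 2) = (4 + V)/(-8) = (4 + V)*(-1/8) = -1/2 - V/8)
G(w, Z) = -3 + w
(-30 + G(0, v(0)))**2 = (-30 + (-3 + 0))**2 = (-30 - 3)**2 = (-33)**2 = 1089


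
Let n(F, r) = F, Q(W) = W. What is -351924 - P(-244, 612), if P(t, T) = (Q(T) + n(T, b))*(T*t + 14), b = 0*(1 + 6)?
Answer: 182408412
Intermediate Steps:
b = 0 (b = 0*7 = 0)
P(t, T) = 2*T*(14 + T*t) (P(t, T) = (T + T)*(T*t + 14) = (2*T)*(14 + T*t) = 2*T*(14 + T*t))
-351924 - P(-244, 612) = -351924 - 2*612*(14 + 612*(-244)) = -351924 - 2*612*(14 - 149328) = -351924 - 2*612*(-149314) = -351924 - 1*(-182760336) = -351924 + 182760336 = 182408412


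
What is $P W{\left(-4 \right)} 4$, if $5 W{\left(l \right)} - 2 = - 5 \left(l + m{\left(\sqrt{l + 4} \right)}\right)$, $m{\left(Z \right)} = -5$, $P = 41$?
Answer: $\frac{7708}{5} \approx 1541.6$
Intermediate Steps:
$W{\left(l \right)} = \frac{27}{5} - l$ ($W{\left(l \right)} = \frac{2}{5} + \frac{\left(-5\right) \left(l - 5\right)}{5} = \frac{2}{5} + \frac{\left(-5\right) \left(-5 + l\right)}{5} = \frac{2}{5} + \frac{25 - 5 l}{5} = \frac{2}{5} - \left(-5 + l\right) = \frac{27}{5} - l$)
$P W{\left(-4 \right)} 4 = 41 \left(\frac{27}{5} - -4\right) 4 = 41 \left(\frac{27}{5} + 4\right) 4 = 41 \cdot \frac{47}{5} \cdot 4 = \frac{1927}{5} \cdot 4 = \frac{7708}{5}$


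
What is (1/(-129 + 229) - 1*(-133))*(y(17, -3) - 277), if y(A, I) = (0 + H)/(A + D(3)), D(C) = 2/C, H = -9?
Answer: -48907777/1325 ≈ -36912.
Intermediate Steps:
y(A, I) = -9/(⅔ + A) (y(A, I) = (0 - 9)/(A + 2/3) = -9/(A + 2*(⅓)) = -9/(A + ⅔) = -9/(⅔ + A))
(1/(-129 + 229) - 1*(-133))*(y(17, -3) - 277) = (1/(-129 + 229) - 1*(-133))*(-27/(2 + 3*17) - 277) = (1/100 + 133)*(-27/(2 + 51) - 277) = (1/100 + 133)*(-27/53 - 277) = 13301*(-27*1/53 - 277)/100 = 13301*(-27/53 - 277)/100 = (13301/100)*(-14708/53) = -48907777/1325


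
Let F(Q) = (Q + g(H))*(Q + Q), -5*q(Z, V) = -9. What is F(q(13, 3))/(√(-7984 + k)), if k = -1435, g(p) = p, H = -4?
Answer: 198*I*√9419/235475 ≈ 0.081606*I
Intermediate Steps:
q(Z, V) = 9/5 (q(Z, V) = -⅕*(-9) = 9/5)
F(Q) = 2*Q*(-4 + Q) (F(Q) = (Q - 4)*(Q + Q) = (-4 + Q)*(2*Q) = 2*Q*(-4 + Q))
F(q(13, 3))/(√(-7984 + k)) = (2*(9/5)*(-4 + 9/5))/(√(-7984 - 1435)) = (2*(9/5)*(-11/5))/(√(-9419)) = -198*(-I*√9419/9419)/25 = -(-198)*I*√9419/235475 = 198*I*√9419/235475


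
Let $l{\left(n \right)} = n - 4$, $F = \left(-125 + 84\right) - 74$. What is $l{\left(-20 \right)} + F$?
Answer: $-139$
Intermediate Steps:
$F = -115$ ($F = -41 - 74 = -115$)
$l{\left(n \right)} = -4 + n$
$l{\left(-20 \right)} + F = \left(-4 - 20\right) - 115 = -24 - 115 = -139$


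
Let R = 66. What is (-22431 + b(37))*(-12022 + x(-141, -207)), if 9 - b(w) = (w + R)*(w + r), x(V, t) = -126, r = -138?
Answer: 146006812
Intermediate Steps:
b(w) = 9 - (-138 + w)*(66 + w) (b(w) = 9 - (w + 66)*(w - 138) = 9 - (66 + w)*(-138 + w) = 9 - (-138 + w)*(66 + w))
(-22431 + b(37))*(-12022 + x(-141, -207)) = (-22431 + (9117 - 1*37² + 72*37))*(-12022 - 126) = (-22431 + (9117 - 1*1369 + 2664))*(-12148) = (-22431 + (9117 - 1369 + 2664))*(-12148) = (-22431 + 10412)*(-12148) = -12019*(-12148) = 146006812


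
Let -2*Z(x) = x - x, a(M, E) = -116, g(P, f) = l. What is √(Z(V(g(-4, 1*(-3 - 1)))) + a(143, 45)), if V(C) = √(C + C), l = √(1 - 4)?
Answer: 2*I*√29 ≈ 10.77*I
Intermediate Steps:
l = I*√3 (l = √(-3) = I*√3 ≈ 1.732*I)
g(P, f) = I*√3
V(C) = √2*√C (V(C) = √(2*C) = √2*√C)
Z(x) = 0 (Z(x) = -(x - x)/2 = -½*0 = 0)
√(Z(V(g(-4, 1*(-3 - 1)))) + a(143, 45)) = √(0 - 116) = √(-116) = 2*I*√29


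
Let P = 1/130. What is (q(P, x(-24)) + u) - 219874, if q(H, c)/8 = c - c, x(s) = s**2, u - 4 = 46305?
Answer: -173565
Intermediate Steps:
P = 1/130 ≈ 0.0076923
u = 46309 (u = 4 + 46305 = 46309)
q(H, c) = 0 (q(H, c) = 8*(c - c) = 8*0 = 0)
(q(P, x(-24)) + u) - 219874 = (0 + 46309) - 219874 = 46309 - 219874 = -173565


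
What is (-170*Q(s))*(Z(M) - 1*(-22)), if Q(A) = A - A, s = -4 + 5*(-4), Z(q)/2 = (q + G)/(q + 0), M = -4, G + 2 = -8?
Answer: 0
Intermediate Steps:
G = -10 (G = -2 - 8 = -10)
Z(q) = 2*(-10 + q)/q (Z(q) = 2*((q - 10)/(q + 0)) = 2*((-10 + q)/q) = 2*(-10 + q)/q)
s = -24 (s = -4 - 20 = -24)
Q(A) = 0
(-170*Q(s))*(Z(M) - 1*(-22)) = (-170*0)*((2 - 20/(-4)) - 1*(-22)) = 0*((2 - 20*(-¼)) + 22) = 0*((2 + 5) + 22) = 0*(7 + 22) = 0*29 = 0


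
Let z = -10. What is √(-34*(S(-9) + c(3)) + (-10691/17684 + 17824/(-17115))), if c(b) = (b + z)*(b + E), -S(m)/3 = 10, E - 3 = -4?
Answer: √34222231382387455785/151330830 ≈ 38.657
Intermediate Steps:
E = -1 (E = 3 - 4 = -1)
S(m) = -30 (S(m) = -3*10 = -30)
c(b) = (-1 + b)*(-10 + b) (c(b) = (b - 10)*(b - 1) = (-10 + b)*(-1 + b) = (-1 + b)*(-10 + b))
√(-34*(S(-9) + c(3)) + (-10691/17684 + 17824/(-17115))) = √(-34*(-30 + (10 + 3² - 11*3)) + (-10691/17684 + 17824/(-17115))) = √(-34*(-30 + (10 + 9 - 33)) + (-10691*1/17684 + 17824*(-1/17115))) = √(-34*(-30 - 14) + (-10691/17684 - 17824/17115)) = √(-34*(-44) - 498176081/302661660) = √(1496 - 498176081/302661660) = √(452283667279/302661660) = √34222231382387455785/151330830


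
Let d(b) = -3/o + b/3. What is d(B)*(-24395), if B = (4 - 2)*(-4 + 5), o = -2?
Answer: -317135/6 ≈ -52856.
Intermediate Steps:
B = 2 (B = 2*1 = 2)
d(b) = 3/2 + b/3 (d(b) = -3/(-2) + b/3 = -3*(-½) + b*(⅓) = 3/2 + b/3)
d(B)*(-24395) = (3/2 + (⅓)*2)*(-24395) = (3/2 + ⅔)*(-24395) = (13/6)*(-24395) = -317135/6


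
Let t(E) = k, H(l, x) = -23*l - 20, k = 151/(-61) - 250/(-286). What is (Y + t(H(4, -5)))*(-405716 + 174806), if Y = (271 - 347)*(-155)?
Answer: -23724379664520/8723 ≈ -2.7197e+9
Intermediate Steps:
k = -13968/8723 (k = 151*(-1/61) - 250*(-1/286) = -151/61 + 125/143 = -13968/8723 ≈ -1.6013)
H(l, x) = -20 - 23*l
Y = 11780 (Y = -76*(-155) = 11780)
t(E) = -13968/8723
(Y + t(H(4, -5)))*(-405716 + 174806) = (11780 - 13968/8723)*(-405716 + 174806) = (102742972/8723)*(-230910) = -23724379664520/8723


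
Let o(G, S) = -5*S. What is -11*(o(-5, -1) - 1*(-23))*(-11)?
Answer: 3388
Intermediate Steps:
-11*(o(-5, -1) - 1*(-23))*(-11) = -11*(-5*(-1) - 1*(-23))*(-11) = -11*(5 + 23)*(-11) = -11*28*(-11) = -308*(-11) = 3388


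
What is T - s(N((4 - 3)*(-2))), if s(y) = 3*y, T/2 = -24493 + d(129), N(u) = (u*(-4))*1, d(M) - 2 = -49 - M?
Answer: -49362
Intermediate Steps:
d(M) = -47 - M (d(M) = 2 + (-49 - M) = -47 - M)
N(u) = -4*u (N(u) = -4*u*1 = -4*u)
T = -49338 (T = 2*(-24493 + (-47 - 1*129)) = 2*(-24493 + (-47 - 129)) = 2*(-24493 - 176) = 2*(-24669) = -49338)
T - s(N((4 - 3)*(-2))) = -49338 - 3*(-4*(4 - 3)*(-2)) = -49338 - 3*(-4*(-2)) = -49338 - 3*8 = -49338 - 1*24 = -49338 - 24 = -49362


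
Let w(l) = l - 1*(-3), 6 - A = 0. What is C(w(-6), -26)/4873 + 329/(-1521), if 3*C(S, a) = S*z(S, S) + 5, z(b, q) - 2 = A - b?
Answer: -1617413/7411833 ≈ -0.21822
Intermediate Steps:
A = 6 (A = 6 - 1*0 = 6 + 0 = 6)
w(l) = 3 + l (w(l) = l + 3 = 3 + l)
z(b, q) = 8 - b (z(b, q) = 2 + (6 - b) = 8 - b)
C(S, a) = 5/3 + S*(8 - S)/3 (C(S, a) = (S*(8 - S) + 5)/3 = (5 + S*(8 - S))/3 = 5/3 + S*(8 - S)/3)
C(w(-6), -26)/4873 + 329/(-1521) = (5/3 + (3 - 6)*(8 - (3 - 6))/3)/4873 + 329/(-1521) = (5/3 + (⅓)*(-3)*(8 - 1*(-3)))*(1/4873) + 329*(-1/1521) = (5/3 + (⅓)*(-3)*(8 + 3))*(1/4873) - 329/1521 = (5/3 + (⅓)*(-3)*11)*(1/4873) - 329/1521 = (5/3 - 11)*(1/4873) - 329/1521 = -28/3*1/4873 - 329/1521 = -28/14619 - 329/1521 = -1617413/7411833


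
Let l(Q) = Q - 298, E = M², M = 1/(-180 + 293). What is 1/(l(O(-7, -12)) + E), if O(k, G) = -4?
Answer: -12769/3856237 ≈ -0.0033113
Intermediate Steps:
M = 1/113 ≈ 0.0088496
E = 1/12769 (E = (1/113)² = 1/12769 ≈ 7.8315e-5)
l(Q) = -298 + Q
1/(l(O(-7, -12)) + E) = 1/((-298 - 4) + 1/12769) = 1/(-302 + 1/12769) = 1/(-3856237/12769) = -12769/3856237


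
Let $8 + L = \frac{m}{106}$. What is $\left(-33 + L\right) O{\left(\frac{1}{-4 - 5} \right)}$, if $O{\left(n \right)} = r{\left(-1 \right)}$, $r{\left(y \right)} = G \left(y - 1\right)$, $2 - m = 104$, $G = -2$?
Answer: $- \frac{8896}{53} \approx -167.85$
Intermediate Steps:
$m = -102$ ($m = 2 - 104 = -102$)
$L = - \frac{475}{53}$ ($L = -8 - \frac{102}{106} = -8 - \frac{51}{53} = - \frac{475}{53} \approx -8.9623$)
$r{\left(y \right)} = 2 - 2 y$ ($r{\left(y \right)} = - 2 \left(y - 1\right) = - 2 \left(-1 + y\right) = 2 - 2 y$)
$O{\left(n \right)} = 4$ ($O{\left(n \right)} = 2 - -2 = 2 + 2 = 4$)
$\left(-33 + L\right) O{\left(\frac{1}{-4 - 5} \right)} = \left(-33 - \frac{475}{53}\right) 4 = \left(- \frac{2224}{53}\right) 4 = - \frac{8896}{53}$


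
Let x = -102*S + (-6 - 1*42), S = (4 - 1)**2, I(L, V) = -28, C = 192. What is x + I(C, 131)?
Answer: -994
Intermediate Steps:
S = 9 (S = 3**2 = 9)
x = -966 (x = -102*9 + (-6 - 1*42) = -918 + (-6 - 42) = -918 - 48 = -966)
x + I(C, 131) = -966 - 28 = -994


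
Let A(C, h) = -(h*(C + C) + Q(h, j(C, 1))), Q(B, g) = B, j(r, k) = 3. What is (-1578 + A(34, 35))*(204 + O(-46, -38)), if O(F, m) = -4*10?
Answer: -654852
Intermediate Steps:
O(F, m) = -40
A(C, h) = -h - 2*C*h (A(C, h) = -(h*(C + C) + h) = -(h*(2*C) + h) = -(2*C*h + h) = -(h + 2*C*h) = -h - 2*C*h)
(-1578 + A(34, 35))*(204 + O(-46, -38)) = (-1578 + 35*(-1 - 2*34))*(204 - 40) = (-1578 + 35*(-1 - 68))*164 = (-1578 + 35*(-69))*164 = (-1578 - 2415)*164 = -3993*164 = -654852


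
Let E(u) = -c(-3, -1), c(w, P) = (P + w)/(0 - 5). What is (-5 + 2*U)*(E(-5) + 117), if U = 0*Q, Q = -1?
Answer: -581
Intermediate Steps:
U = 0 (U = 0*(-1) = 0)
c(w, P) = -P/5 - w/5 (c(w, P) = (P + w)/(-5) = (P + w)*(-⅕) = -P/5 - w/5)
E(u) = -⅘ (E(u) = -(-⅕*(-1) - ⅕*(-3)) = -(⅕ + ⅗) = -1*⅘ = -⅘)
(-5 + 2*U)*(E(-5) + 117) = (-5 + 2*0)*(-⅘ + 117) = (-5 + 0)*(581/5) = -5*581/5 = -581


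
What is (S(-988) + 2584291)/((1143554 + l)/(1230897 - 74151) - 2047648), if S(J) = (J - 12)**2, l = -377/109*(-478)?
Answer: -225963228101187/129089108106940 ≈ -1.7504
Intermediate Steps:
l = 180206/109 (l = -377*1/109*(-478) = -377/109*(-478) = 180206/109 ≈ 1653.3)
S(J) = (-12 + J)**2
(S(-988) + 2584291)/((1143554 + l)/(1230897 - 74151) - 2047648) = ((-12 - 988)**2 + 2584291)/((1143554 + 180206/109)/(1230897 - 74151) - 2047648) = ((-1000)**2 + 2584291)/((124827592/109)/1156746 - 2047648) = (1000000 + 2584291)/((124827592/109)*(1/1156746) - 2047648) = 3584291/(62413796/63042657 - 2047648) = 3584291/(-129089108106940/63042657) = 3584291*(-63042657/129089108106940) = -225963228101187/129089108106940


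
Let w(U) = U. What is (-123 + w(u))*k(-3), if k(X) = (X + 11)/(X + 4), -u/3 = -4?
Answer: -888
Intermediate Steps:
u = 12 (u = -3*(-4) = 12)
k(X) = (11 + X)/(4 + X)
(-123 + w(u))*k(-3) = (-123 + 12)*((11 - 3)/(4 - 3)) = -111*8/1 = -111*8 = -888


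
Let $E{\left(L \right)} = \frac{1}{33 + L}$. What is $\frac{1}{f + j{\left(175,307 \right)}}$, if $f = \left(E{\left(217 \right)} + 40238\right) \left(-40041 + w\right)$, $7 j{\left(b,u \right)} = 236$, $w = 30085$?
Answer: $- \frac{875}{350533342346} \approx -2.4962 \cdot 10^{-9}$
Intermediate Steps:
$j{\left(b,u \right)} = \frac{236}{7}$ ($j{\left(b,u \right)} = \frac{1}{7} \cdot 236 = \frac{236}{7}$)
$f = - \frac{50076195978}{125}$ ($f = \left(\frac{1}{33 + 217} + 40238\right) \left(-40041 + 30085\right) = \left(\frac{1}{250} + 40238\right) \left(-9956\right) = \frac{10059501}{250} \left(-9956\right) = - \frac{50076195978}{125} \approx -4.0061 \cdot 10^{8}$)
$\frac{1}{f + j{\left(175,307 \right)}} = \frac{1}{- \frac{50076195978}{125} + \frac{236}{7}} = \frac{1}{- \frac{350533342346}{875}} = - \frac{875}{350533342346}$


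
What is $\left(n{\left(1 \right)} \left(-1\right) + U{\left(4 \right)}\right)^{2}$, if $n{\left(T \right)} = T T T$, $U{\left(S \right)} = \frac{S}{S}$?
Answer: $0$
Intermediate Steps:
$U{\left(S \right)} = 1$
$n{\left(T \right)} = T^{3}$ ($n{\left(T \right)} = T^{2} T = T^{3}$)
$\left(n{\left(1 \right)} \left(-1\right) + U{\left(4 \right)}\right)^{2} = \left(1^{3} \left(-1\right) + 1\right)^{2} = \left(1 \left(-1\right) + 1\right)^{2} = \left(-1 + 1\right)^{2} = 0^{2} = 0$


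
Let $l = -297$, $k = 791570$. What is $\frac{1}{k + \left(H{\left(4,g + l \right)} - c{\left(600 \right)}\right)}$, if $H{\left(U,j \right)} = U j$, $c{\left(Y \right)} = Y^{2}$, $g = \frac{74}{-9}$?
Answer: $\frac{9}{3873142} \approx 2.3237 \cdot 10^{-6}$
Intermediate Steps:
$g = - \frac{74}{9}$ ($g = 74 \left(- \frac{1}{9}\right) = - \frac{74}{9} \approx -8.2222$)
$\frac{1}{k + \left(H{\left(4,g + l \right)} - c{\left(600 \right)}\right)} = \frac{1}{791570 + \left(4 \left(- \frac{74}{9} - 297\right) - 600^{2}\right)} = \frac{1}{791570 + \left(4 \left(- \frac{2747}{9}\right) - 360000\right)} = \frac{1}{791570 - \frac{3250988}{9}} = \frac{1}{\frac{3873142}{9}} = \frac{9}{3873142}$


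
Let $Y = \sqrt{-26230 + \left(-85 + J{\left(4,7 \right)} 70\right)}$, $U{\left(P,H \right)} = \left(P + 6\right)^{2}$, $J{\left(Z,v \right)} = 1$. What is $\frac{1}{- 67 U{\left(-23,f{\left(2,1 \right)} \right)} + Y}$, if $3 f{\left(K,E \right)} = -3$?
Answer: $- \frac{19363}{374952014} - \frac{i \sqrt{26245}}{374952014} \approx -5.1641 \cdot 10^{-5} - 4.3206 \cdot 10^{-7} i$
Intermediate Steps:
$f{\left(K,E \right)} = -1$ ($f{\left(K,E \right)} = \frac{1}{3} \left(-3\right) = -1$)
$U{\left(P,H \right)} = \left(6 + P\right)^{2}$
$Y = i \sqrt{26245}$ ($Y = \sqrt{-26230 + \left(-85 + 1 \cdot 70\right)} = \sqrt{-26230 + \left(-85 + 70\right)} = \sqrt{-26230 - 15} = \sqrt{-26245} = i \sqrt{26245} \approx 162.0 i$)
$\frac{1}{- 67 U{\left(-23,f{\left(2,1 \right)} \right)} + Y} = \frac{1}{- 67 \left(6 - 23\right)^{2} + i \sqrt{26245}} = \frac{1}{- 67 \left(-17\right)^{2} + i \sqrt{26245}} = \frac{1}{\left(-67\right) 289 + i \sqrt{26245}} = \frac{1}{-19363 + i \sqrt{26245}}$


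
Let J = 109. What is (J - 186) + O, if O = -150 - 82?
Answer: -309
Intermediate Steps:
O = -232
(J - 186) + O = (109 - 186) - 232 = -77 - 232 = -309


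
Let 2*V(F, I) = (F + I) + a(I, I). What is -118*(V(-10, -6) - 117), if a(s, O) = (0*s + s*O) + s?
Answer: 12980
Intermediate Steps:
a(s, O) = s + O*s (a(s, O) = (0 + O*s) + s = O*s + s = s + O*s)
V(F, I) = F/2 + I/2 + I*(1 + I)/2 (V(F, I) = ((F + I) + I*(1 + I))/2 = (F + I + I*(1 + I))/2 = F/2 + I/2 + I*(1 + I)/2)
-118*(V(-10, -6) - 117) = -118*(((1/2)*(-10) + (1/2)*(-6) + (1/2)*(-6)*(1 - 6)) - 117) = -118*((-5 - 3 + (1/2)*(-6)*(-5)) - 117) = -118*((-5 - 3 + 15) - 117) = -118*(7 - 117) = -118*(-110) = 12980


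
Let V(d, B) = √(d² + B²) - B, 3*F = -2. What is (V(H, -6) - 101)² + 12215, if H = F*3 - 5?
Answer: 21325 - 190*√85 ≈ 19573.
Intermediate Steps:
F = -⅔ (F = (⅓)*(-2) = -⅔ ≈ -0.66667)
H = -7 (H = -⅔*3 - 5 = -2 - 5 = -7)
V(d, B) = √(B² + d²) - B
(V(H, -6) - 101)² + 12215 = ((√((-6)² + (-7)²) - 1*(-6)) - 101)² + 12215 = ((√(36 + 49) + 6) - 101)² + 12215 = ((√85 + 6) - 101)² + 12215 = ((6 + √85) - 101)² + 12215 = (-95 + √85)² + 12215 = 12215 + (-95 + √85)²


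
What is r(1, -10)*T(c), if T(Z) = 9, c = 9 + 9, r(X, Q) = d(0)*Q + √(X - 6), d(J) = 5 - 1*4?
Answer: -90 + 9*I*√5 ≈ -90.0 + 20.125*I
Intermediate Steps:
d(J) = 1 (d(J) = 5 - 4 = 1)
r(X, Q) = Q + √(-6 + X) (r(X, Q) = 1*Q + √(X - 6) = Q + √(-6 + X))
c = 18
r(1, -10)*T(c) = (-10 + √(-6 + 1))*9 = (-10 + √(-5))*9 = (-10 + I*√5)*9 = -90 + 9*I*√5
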